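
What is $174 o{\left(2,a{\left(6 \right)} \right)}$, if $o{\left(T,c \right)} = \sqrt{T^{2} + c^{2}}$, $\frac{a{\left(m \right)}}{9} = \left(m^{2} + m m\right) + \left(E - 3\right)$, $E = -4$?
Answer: $174 \sqrt{342229} \approx 1.0179 \cdot 10^{5}$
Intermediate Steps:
$a{\left(m \right)} = -63 + 18 m^{2}$ ($a{\left(m \right)} = 9 \left(\left(m^{2} + m m\right) - 7\right) = 9 \left(\left(m^{2} + m^{2}\right) - 7\right) = 9 \left(2 m^{2} - 7\right) = 9 \left(-7 + 2 m^{2}\right) = -63 + 18 m^{2}$)
$174 o{\left(2,a{\left(6 \right)} \right)} = 174 \sqrt{2^{2} + \left(-63 + 18 \cdot 6^{2}\right)^{2}} = 174 \sqrt{4 + \left(-63 + 18 \cdot 36\right)^{2}} = 174 \sqrt{4 + \left(-63 + 648\right)^{2}} = 174 \sqrt{4 + 585^{2}} = 174 \sqrt{4 + 342225} = 174 \sqrt{342229}$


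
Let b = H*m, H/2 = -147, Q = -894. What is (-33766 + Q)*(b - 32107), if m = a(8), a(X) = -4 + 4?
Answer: 1112828620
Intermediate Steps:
H = -294 (H = 2*(-147) = -294)
a(X) = 0
m = 0
b = 0 (b = -294*0 = 0)
(-33766 + Q)*(b - 32107) = (-33766 - 894)*(0 - 32107) = -34660*(-32107) = 1112828620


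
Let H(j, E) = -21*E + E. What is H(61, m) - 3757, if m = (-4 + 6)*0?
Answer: -3757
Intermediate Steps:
m = 0 (m = 2*0 = 0)
H(j, E) = -20*E
H(61, m) - 3757 = -20*0 - 3757 = 0 - 3757 = -3757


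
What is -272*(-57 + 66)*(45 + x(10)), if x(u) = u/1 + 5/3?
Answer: -138720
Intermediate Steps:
x(u) = 5/3 + u (x(u) = u*1 + 5*(⅓) = u + 5/3 = 5/3 + u)
-272*(-57 + 66)*(45 + x(10)) = -272*(-57 + 66)*(45 + (5/3 + 10)) = -2448*(45 + 35/3) = -2448*170/3 = -272*510 = -138720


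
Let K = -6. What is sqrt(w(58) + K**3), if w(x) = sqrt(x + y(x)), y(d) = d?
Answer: sqrt(-216 + 2*sqrt(29)) ≈ 14.326*I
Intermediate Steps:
w(x) = sqrt(2)*sqrt(x) (w(x) = sqrt(x + x) = sqrt(2*x) = sqrt(2)*sqrt(x))
sqrt(w(58) + K**3) = sqrt(sqrt(2)*sqrt(58) + (-6)**3) = sqrt(2*sqrt(29) - 216) = sqrt(-216 + 2*sqrt(29))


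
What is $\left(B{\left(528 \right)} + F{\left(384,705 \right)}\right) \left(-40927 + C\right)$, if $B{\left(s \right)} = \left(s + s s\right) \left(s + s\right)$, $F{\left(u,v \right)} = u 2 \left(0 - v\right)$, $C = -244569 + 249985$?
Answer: $-10454865668352$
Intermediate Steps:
$C = 5416$
$F{\left(u,v \right)} = - 2 u v$ ($F{\left(u,v \right)} = 2 u \left(- v\right) = - 2 u v$)
$B{\left(s \right)} = 2 s \left(s + s^{2}\right)$ ($B{\left(s \right)} = \left(s + s^{2}\right) 2 s = 2 s \left(s + s^{2}\right)$)
$\left(B{\left(528 \right)} + F{\left(384,705 \right)}\right) \left(-40927 + C\right) = \left(2 \cdot 528^{2} \left(1 + 528\right) - 768 \cdot 705\right) \left(-40927 + 5416\right) = \left(2 \cdot 278784 \cdot 529 - 541440\right) \left(-35511\right) = \left(294953472 - 541440\right) \left(-35511\right) = 294412032 \left(-35511\right) = -10454865668352$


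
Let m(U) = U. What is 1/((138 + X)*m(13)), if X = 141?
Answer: 1/3627 ≈ 0.00027571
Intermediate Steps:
1/((138 + X)*m(13)) = 1/((138 + 141)*13) = 1/(279*13) = 1/3627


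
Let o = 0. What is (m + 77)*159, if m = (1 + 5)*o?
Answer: 12243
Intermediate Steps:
m = 0 (m = (1 + 5)*0 = 6*0 = 0)
(m + 77)*159 = (0 + 77)*159 = 77*159 = 12243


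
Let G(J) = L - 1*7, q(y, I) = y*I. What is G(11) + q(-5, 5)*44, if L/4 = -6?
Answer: -1131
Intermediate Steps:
L = -24 (L = 4*(-6) = -24)
q(y, I) = I*y
G(J) = -31 (G(J) = -24 - 1*7 = -24 - 7 = -31)
G(11) + q(-5, 5)*44 = -31 + (5*(-5))*44 = -31 - 25*44 = -31 - 1100 = -1131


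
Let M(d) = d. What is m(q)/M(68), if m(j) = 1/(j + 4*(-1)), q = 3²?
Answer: 1/340 ≈ 0.0029412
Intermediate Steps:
q = 9
m(j) = 1/(-4 + j) (m(j) = 1/(j - 4) = 1/(-4 + j))
m(q)/M(68) = 1/((-4 + 9)*68) = (1/68)/5 = (⅕)*(1/68) = 1/340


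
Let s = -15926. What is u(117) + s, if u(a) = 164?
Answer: -15762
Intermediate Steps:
u(117) + s = 164 - 15926 = -15762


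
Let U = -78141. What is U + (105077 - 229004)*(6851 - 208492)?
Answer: 24988686066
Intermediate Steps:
U + (105077 - 229004)*(6851 - 208492) = -78141 + (105077 - 229004)*(6851 - 208492) = -78141 - 123927*(-201641) = -78141 + 24988764207 = 24988686066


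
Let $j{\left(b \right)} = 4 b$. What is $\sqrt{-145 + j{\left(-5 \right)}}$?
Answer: $i \sqrt{165} \approx 12.845 i$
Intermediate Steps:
$\sqrt{-145 + j{\left(-5 \right)}} = \sqrt{-145 + 4 \left(-5\right)} = \sqrt{-145 - 20} = \sqrt{-165} = i \sqrt{165}$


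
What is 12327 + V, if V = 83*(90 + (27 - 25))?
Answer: 19963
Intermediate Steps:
V = 7636 (V = 83*(90 + 2) = 83*92 = 7636)
12327 + V = 12327 + 7636 = 19963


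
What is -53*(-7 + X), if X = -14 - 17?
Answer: 2014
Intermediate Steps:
X = -31
-53*(-7 + X) = -53*(-7 - 31) = -53*(-38) = 2014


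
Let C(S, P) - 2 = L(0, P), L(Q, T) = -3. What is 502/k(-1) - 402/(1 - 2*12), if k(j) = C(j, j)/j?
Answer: 11948/23 ≈ 519.48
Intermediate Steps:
C(S, P) = -1 (C(S, P) = 2 - 3 = -1)
k(j) = -1/j
502/k(-1) - 402/(1 - 2*12) = 502/((-1/(-1))) - 402/(1 - 2*12) = 502/((-1*(-1))) - 402/(1 - 24) = 502/1 - 402/(-23) = 502*1 - 402*(-1/23) = 502 + 402/23 = 11948/23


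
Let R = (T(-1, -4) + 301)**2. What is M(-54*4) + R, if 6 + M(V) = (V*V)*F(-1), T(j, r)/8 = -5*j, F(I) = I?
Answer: 69619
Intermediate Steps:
T(j, r) = -40*j (T(j, r) = 8*(-5*j) = -40*j)
M(V) = -6 - V**2 (M(V) = -6 + (V*V)*(-1) = -6 + V**2*(-1) = -6 - V**2)
R = 116281 (R = (-40*(-1) + 301)**2 = (40 + 301)**2 = 341**2 = 116281)
M(-54*4) + R = (-6 - (-54*4)**2) + 116281 = (-6 - 1*(-216)**2) + 116281 = (-6 - 1*46656) + 116281 = (-6 - 46656) + 116281 = -46662 + 116281 = 69619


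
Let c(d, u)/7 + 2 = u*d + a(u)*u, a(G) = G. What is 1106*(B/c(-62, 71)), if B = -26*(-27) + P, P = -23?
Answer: 15326/91 ≈ 168.42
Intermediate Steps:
c(d, u) = -14 + 7*u² + 7*d*u (c(d, u) = -14 + 7*(u*d + u*u) = -14 + 7*(d*u + u²) = -14 + 7*(u² + d*u) = -14 + (7*u² + 7*d*u) = -14 + 7*u² + 7*d*u)
B = 679 (B = -26*(-27) - 23 = 702 - 23 = 679)
1106*(B/c(-62, 71)) = 1106*(679/(-14 + 7*71² + 7*(-62)*71)) = 1106*(679/(-14 + 7*5041 - 30814)) = 1106*(679/(-14 + 35287 - 30814)) = 1106*(679/4459) = 1106*(679*(1/4459)) = 1106*(97/637) = 15326/91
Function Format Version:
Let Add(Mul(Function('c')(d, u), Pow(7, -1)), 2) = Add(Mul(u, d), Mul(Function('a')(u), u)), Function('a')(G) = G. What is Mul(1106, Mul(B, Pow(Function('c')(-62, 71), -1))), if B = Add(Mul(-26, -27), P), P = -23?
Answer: Rational(15326, 91) ≈ 168.42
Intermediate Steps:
Function('c')(d, u) = Add(-14, Mul(7, Pow(u, 2)), Mul(7, d, u)) (Function('c')(d, u) = Add(-14, Mul(7, Add(Mul(u, d), Mul(u, u)))) = Add(-14, Mul(7, Add(Mul(d, u), Pow(u, 2)))) = Add(-14, Mul(7, Add(Pow(u, 2), Mul(d, u)))) = Add(-14, Add(Mul(7, Pow(u, 2)), Mul(7, d, u))) = Add(-14, Mul(7, Pow(u, 2)), Mul(7, d, u)))
B = 679 (B = Add(Mul(-26, -27), -23) = Add(702, -23) = 679)
Mul(1106, Mul(B, Pow(Function('c')(-62, 71), -1))) = Mul(1106, Mul(679, Pow(Add(-14, Mul(7, Pow(71, 2)), Mul(7, -62, 71)), -1))) = Mul(1106, Mul(679, Pow(Add(-14, Mul(7, 5041), -30814), -1))) = Mul(1106, Mul(679, Pow(Add(-14, 35287, -30814), -1))) = Mul(1106, Mul(679, Pow(4459, -1))) = Mul(1106, Mul(679, Rational(1, 4459))) = Mul(1106, Rational(97, 637)) = Rational(15326, 91)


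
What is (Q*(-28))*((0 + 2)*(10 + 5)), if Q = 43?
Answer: -36120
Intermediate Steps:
(Q*(-28))*((0 + 2)*(10 + 5)) = (43*(-28))*((0 + 2)*(10 + 5)) = -2408*15 = -1204*30 = -36120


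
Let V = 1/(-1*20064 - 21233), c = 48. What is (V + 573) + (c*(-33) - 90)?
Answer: -45467998/41297 ≈ -1101.0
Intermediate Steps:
V = -1/41297 (V = 1/(-20064 - 21233) = 1/(-41297) = -1/41297 ≈ -2.4215e-5)
(V + 573) + (c*(-33) - 90) = (-1/41297 + 573) + (48*(-33) - 90) = 23663180/41297 + (-1584 - 90) = 23663180/41297 - 1674 = -45467998/41297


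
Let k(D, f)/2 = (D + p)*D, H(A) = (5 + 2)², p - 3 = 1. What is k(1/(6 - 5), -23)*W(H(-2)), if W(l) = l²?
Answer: 24010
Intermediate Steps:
p = 4 (p = 3 + 1 = 4)
H(A) = 49 (H(A) = 7² = 49)
k(D, f) = 2*D*(4 + D) (k(D, f) = 2*((D + 4)*D) = 2*((4 + D)*D) = 2*(D*(4 + D)) = 2*D*(4 + D))
k(1/(6 - 5), -23)*W(H(-2)) = (2*(4 + 1/(6 - 5))/(6 - 5))*49² = (2*(4 + 1/1)/1)*2401 = (2*1*(4 + 1))*2401 = (2*1*5)*2401 = 10*2401 = 24010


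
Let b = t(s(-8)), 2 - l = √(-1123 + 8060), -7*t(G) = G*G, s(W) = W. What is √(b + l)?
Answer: √(-350 - 49*√6937)/7 ≈ 9.5096*I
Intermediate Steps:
t(G) = -G²/7 (t(G) = -G*G/7 = -G²/7)
l = 2 - √6937 (l = 2 - √(-1123 + 8060) = 2 - √6937 ≈ -81.289)
b = -64/7 (b = -⅐*(-8)² = -⅐*64 = -64/7 ≈ -9.1429)
√(b + l) = √(-64/7 + (2 - √6937)) = √(-50/7 - √6937)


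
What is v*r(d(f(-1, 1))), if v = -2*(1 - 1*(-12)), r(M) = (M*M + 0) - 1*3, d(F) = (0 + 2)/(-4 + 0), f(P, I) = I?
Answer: 143/2 ≈ 71.500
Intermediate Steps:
d(F) = -½ (d(F) = 2/(-4) = 2*(-¼) = -½)
r(M) = -3 + M² (r(M) = (M² + 0) - 3 = M² - 3 = -3 + M²)
v = -26 (v = -2*(1 + 12) = -2*13 = -26)
v*r(d(f(-1, 1))) = -26*(-3 + (-½)²) = -26*(-3 + ¼) = -26*(-11/4) = 143/2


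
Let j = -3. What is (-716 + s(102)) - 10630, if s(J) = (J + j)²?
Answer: -1545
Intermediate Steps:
s(J) = (-3 + J)² (s(J) = (J - 3)² = (-3 + J)²)
(-716 + s(102)) - 10630 = (-716 + (-3 + 102)²) - 10630 = (-716 + 99²) - 10630 = (-716 + 9801) - 10630 = 9085 - 10630 = -1545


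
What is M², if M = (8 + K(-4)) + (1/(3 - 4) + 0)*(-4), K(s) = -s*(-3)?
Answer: 0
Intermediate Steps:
K(s) = 3*s
M = 0 (M = (8 + 3*(-4)) + (1/(3 - 4) + 0)*(-4) = (8 - 12) + (1/(-1) + 0)*(-4) = -4 + (-1 + 0)*(-4) = -4 - 1*(-4) = -4 + 4 = 0)
M² = 0² = 0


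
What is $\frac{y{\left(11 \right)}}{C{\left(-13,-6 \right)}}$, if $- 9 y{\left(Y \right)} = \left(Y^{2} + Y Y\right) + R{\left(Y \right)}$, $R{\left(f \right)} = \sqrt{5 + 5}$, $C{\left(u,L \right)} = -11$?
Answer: $\frac{22}{9} + \frac{\sqrt{10}}{99} \approx 2.4764$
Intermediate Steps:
$R{\left(f \right)} = \sqrt{10}$
$y{\left(Y \right)} = - \frac{2 Y^{2}}{9} - \frac{\sqrt{10}}{9}$ ($y{\left(Y \right)} = - \frac{\left(Y^{2} + Y Y\right) + \sqrt{10}}{9} = - \frac{\left(Y^{2} + Y^{2}\right) + \sqrt{10}}{9} = - \frac{2 Y^{2} + \sqrt{10}}{9} = - \frac{\sqrt{10} + 2 Y^{2}}{9} = - \frac{2 Y^{2}}{9} - \frac{\sqrt{10}}{9}$)
$\frac{y{\left(11 \right)}}{C{\left(-13,-6 \right)}} = \frac{- \frac{2 \cdot 11^{2}}{9} - \frac{\sqrt{10}}{9}}{-11} = \left(\left(- \frac{2}{9}\right) 121 - \frac{\sqrt{10}}{9}\right) \left(- \frac{1}{11}\right) = \left(- \frac{242}{9} - \frac{\sqrt{10}}{9}\right) \left(- \frac{1}{11}\right) = \frac{22}{9} + \frac{\sqrt{10}}{99}$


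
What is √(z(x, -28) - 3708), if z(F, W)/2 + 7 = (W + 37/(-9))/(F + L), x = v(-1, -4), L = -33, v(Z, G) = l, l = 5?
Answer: I*√6561562/42 ≈ 60.989*I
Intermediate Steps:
v(Z, G) = 5
x = 5
z(F, W) = -14 + 2*(-37/9 + W)/(-33 + F) (z(F, W) = -14 + 2*((W + 37/(-9))/(F - 33)) = -14 + 2*((W + 37*(-⅑))/(-33 + F)) = -14 + 2*((W - 37/9)/(-33 + F)) = -14 + 2*((-37/9 + W)/(-33 + F)) = -14 + 2*(-37/9 + W)/(-33 + F))
√(z(x, -28) - 3708) = √(2*(2042 - 63*5 + 9*(-28))/(9*(-33 + 5)) - 3708) = √((2/9)*(2042 - 315 - 252)/(-28) - 3708) = √((2/9)*(-1/28)*1475 - 3708) = √(-1475/126 - 3708) = √(-468683/126) = I*√6561562/42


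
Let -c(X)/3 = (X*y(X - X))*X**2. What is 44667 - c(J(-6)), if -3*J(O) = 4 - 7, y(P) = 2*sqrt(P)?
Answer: 44667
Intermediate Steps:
J(O) = 1 (J(O) = -(4 - 7)/3 = -1/3*(-3) = 1)
c(X) = 0 (c(X) = -3*X*(2*sqrt(X - X))*X**2 = -3*X*(2*sqrt(0))*X**2 = -3*X*(2*0)*X**2 = -3*X*0*X**2 = -0*X**2 = -3*0 = 0)
44667 - c(J(-6)) = 44667 - 1*0 = 44667 + 0 = 44667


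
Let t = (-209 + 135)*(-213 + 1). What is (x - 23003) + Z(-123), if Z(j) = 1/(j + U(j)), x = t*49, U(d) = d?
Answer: 183444413/246 ≈ 7.4571e+5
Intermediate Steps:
t = 15688 (t = -74*(-212) = 15688)
x = 768712 (x = 15688*49 = 768712)
Z(j) = 1/(2*j) (Z(j) = 1/(j + j) = 1/(2*j))
(x - 23003) + Z(-123) = (768712 - 23003) + (1/2)/(-123) = 745709 + (1/2)*(-1/123) = 745709 - 1/246 = 183444413/246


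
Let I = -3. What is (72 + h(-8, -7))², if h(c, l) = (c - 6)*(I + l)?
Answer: 44944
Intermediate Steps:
h(c, l) = (-6 + c)*(-3 + l) (h(c, l) = (c - 6)*(-3 + l) = (-6 + c)*(-3 + l))
(72 + h(-8, -7))² = (72 + (18 - 6*(-7) - 3*(-8) - 8*(-7)))² = (72 + (18 + 42 + 24 + 56))² = (72 + 140)² = 212² = 44944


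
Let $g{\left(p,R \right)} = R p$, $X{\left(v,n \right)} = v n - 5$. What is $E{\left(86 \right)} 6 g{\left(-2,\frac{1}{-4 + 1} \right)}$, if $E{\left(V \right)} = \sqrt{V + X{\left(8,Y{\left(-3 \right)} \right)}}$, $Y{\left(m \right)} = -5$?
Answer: $4 \sqrt{41} \approx 25.612$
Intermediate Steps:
$X{\left(v,n \right)} = -5 + n v$ ($X{\left(v,n \right)} = n v - 5 = -5 + n v$)
$E{\left(V \right)} = \sqrt{-45 + V}$ ($E{\left(V \right)} = \sqrt{V - 45} = \sqrt{-45 + V}$)
$E{\left(86 \right)} 6 g{\left(-2,\frac{1}{-4 + 1} \right)} = \sqrt{-45 + 86} \cdot 6 \frac{1}{-4 + 1} \left(-2\right) = \sqrt{41} \cdot 6 \frac{1}{-3} \left(-2\right) = \sqrt{41} \cdot 6 \left(\left(- \frac{1}{3}\right) \left(-2\right)\right) = \sqrt{41} \cdot 6 \cdot \frac{2}{3} = \sqrt{41} \cdot 4 = 4 \sqrt{41}$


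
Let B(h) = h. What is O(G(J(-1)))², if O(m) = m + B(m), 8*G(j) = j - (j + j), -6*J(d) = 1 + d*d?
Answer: 1/144 ≈ 0.0069444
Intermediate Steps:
J(d) = -⅙ - d²/6 (J(d) = -(1 + d*d)/6 = -(1 + d²)/6 = -⅙ - d²/6)
G(j) = -j/8 (G(j) = (j - (j + j))/8 = (j - 2*j)/8 = (-j)/8 = -j/8)
O(m) = 2*m (O(m) = m + m = 2*m)
O(G(J(-1)))² = (2*(-(-⅙ - ⅙*(-1)²)/8))² = (2*(-(-⅙ - ⅙*1)/8))² = (2*(-(-⅙ - ⅙)/8))² = (2*(-⅛*(-⅓)))² = (2*(1/24))² = (1/12)² = 1/144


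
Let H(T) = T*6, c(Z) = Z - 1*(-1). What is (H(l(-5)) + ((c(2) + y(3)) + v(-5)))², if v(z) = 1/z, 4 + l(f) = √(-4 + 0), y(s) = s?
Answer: 4681/25 - 2184*I/5 ≈ 187.24 - 436.8*I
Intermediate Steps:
l(f) = -4 + 2*I (l(f) = -4 + √(-4 + 0) = -4 + √(-4) = -4 + 2*I)
c(Z) = 1 + Z (c(Z) = Z + 1 = 1 + Z)
H(T) = 6*T
(H(l(-5)) + ((c(2) + y(3)) + v(-5)))² = (6*(-4 + 2*I) + (((1 + 2) + 3) + 1/(-5)))² = ((-24 + 12*I) + ((3 + 3) - ⅕))² = ((-24 + 12*I) + (6 - ⅕))² = ((-24 + 12*I) + 29/5)² = (-91/5 + 12*I)²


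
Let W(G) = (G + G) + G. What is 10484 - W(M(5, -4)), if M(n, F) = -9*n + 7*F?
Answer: 10703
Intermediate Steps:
W(G) = 3*G (W(G) = 2*G + G = 3*G)
10484 - W(M(5, -4)) = 10484 - 3*(-9*5 + 7*(-4)) = 10484 - 3*(-45 - 28) = 10484 - 3*(-73) = 10484 - 1*(-219) = 10484 + 219 = 10703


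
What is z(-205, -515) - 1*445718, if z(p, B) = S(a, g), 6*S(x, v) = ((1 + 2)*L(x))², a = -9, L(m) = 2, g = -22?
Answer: -445712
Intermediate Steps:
S(x, v) = 6 (S(x, v) = ((1 + 2)*2)²/6 = (3*2)²/6 = (⅙)*6² = (⅙)*36 = 6)
z(p, B) = 6
z(-205, -515) - 1*445718 = 6 - 1*445718 = 6 - 445718 = -445712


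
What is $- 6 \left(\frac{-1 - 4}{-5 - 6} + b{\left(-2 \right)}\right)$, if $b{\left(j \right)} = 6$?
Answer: $- \frac{426}{11} \approx -38.727$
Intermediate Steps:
$- 6 \left(\frac{-1 - 4}{-5 - 6} + b{\left(-2 \right)}\right) = - 6 \left(\frac{-1 - 4}{-5 - 6} + 6\right) = - 6 \left(- \frac{5}{-11} + 6\right) = - 6 \left(\left(-5\right) \left(- \frac{1}{11}\right) + 6\right) = - 6 \left(\frac{5}{11} + 6\right) = \left(-6\right) \frac{71}{11} = - \frac{426}{11}$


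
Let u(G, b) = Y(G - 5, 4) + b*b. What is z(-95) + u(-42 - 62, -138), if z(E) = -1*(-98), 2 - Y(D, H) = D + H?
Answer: 19249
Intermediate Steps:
Y(D, H) = 2 - D - H (Y(D, H) = 2 - (D + H) = 2 + (-D - H) = 2 - D - H)
z(E) = 98
u(G, b) = 3 + b² - G (u(G, b) = (2 - (G - 5) - 1*4) + b*b = (2 - (-5 + G) - 4) + b² = (2 + (5 - G) - 4) + b² = (3 - G) + b² = 3 + b² - G)
z(-95) + u(-42 - 62, -138) = 98 + (3 + (-138)² - (-42 - 62)) = 98 + (3 + 19044 - 1*(-104)) = 98 + (3 + 19044 + 104) = 98 + 19151 = 19249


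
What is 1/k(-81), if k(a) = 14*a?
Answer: -1/1134 ≈ -0.00088183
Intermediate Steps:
1/k(-81) = 1/(14*(-81)) = 1/(-1134) = -1/1134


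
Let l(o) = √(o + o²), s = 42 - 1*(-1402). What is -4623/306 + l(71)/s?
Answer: -1541/102 + 3*√142/722 ≈ -15.058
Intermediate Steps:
s = 1444 (s = 42 + 1402 = 1444)
-4623/306 + l(71)/s = -4623/306 + √(71*(1 + 71))/1444 = -4623*1/306 + √(71*72)*(1/1444) = -1541/102 + √5112*(1/1444) = -1541/102 + (6*√142)*(1/1444) = -1541/102 + 3*√142/722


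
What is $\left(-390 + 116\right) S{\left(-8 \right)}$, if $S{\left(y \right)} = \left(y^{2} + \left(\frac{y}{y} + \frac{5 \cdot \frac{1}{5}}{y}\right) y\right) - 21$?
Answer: $-9864$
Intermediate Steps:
$S{\left(y \right)} = -21 + y^{2} + y \left(1 + \frac{1}{y}\right)$ ($S{\left(y \right)} = \left(y^{2} + \left(1 + \frac{5 \cdot \frac{1}{5}}{y}\right) y\right) - 21 = \left(y^{2} + \left(1 + 1 \frac{1}{y}\right) y\right) - 21 = \left(y^{2} + \left(1 + \frac{1}{y}\right) y\right) - 21 = \left(y^{2} + y \left(1 + \frac{1}{y}\right)\right) - 21 = -21 + y^{2} + y \left(1 + \frac{1}{y}\right)$)
$\left(-390 + 116\right) S{\left(-8 \right)} = \left(-390 + 116\right) \left(-20 - 8 + \left(-8\right)^{2}\right) = - 274 \left(-20 - 8 + 64\right) = \left(-274\right) 36 = -9864$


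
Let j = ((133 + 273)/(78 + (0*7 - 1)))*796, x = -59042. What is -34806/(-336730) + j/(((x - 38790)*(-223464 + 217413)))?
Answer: 14166569318422/137044811473185 ≈ 0.10337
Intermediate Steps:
j = 46168/11 (j = (406/(78 + (0 - 1)))*796 = (406/(78 - 1))*796 = (406/77)*796 = (406*(1/77))*796 = (58/11)*796 = 46168/11 ≈ 4197.1)
-34806/(-336730) + j/(((x - 38790)*(-223464 + 217413))) = -34806/(-336730) + 46168/(11*(((-59042 - 38790)*(-223464 + 217413)))) = -34806*(-1/336730) + 46168/(11*((-97832*(-6051)))) = 17403/168365 + (46168/11)/591981432 = 17403/168365 + (46168/11)*(1/591981432) = 17403/168365 + 5771/813974469 = 14166569318422/137044811473185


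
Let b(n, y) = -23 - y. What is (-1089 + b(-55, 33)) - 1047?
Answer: -2192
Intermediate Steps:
(-1089 + b(-55, 33)) - 1047 = (-1089 + (-23 - 1*33)) - 1047 = (-1089 + (-23 - 33)) - 1047 = (-1089 - 56) - 1047 = -1145 - 1047 = -2192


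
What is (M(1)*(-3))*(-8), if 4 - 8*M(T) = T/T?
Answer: 9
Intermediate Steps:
M(T) = 3/8 (M(T) = 1/2 - T/(8*T) = 1/2 - 1/8*1 = 1/2 - 1/8 = 3/8)
(M(1)*(-3))*(-8) = ((3/8)*(-3))*(-8) = -9/8*(-8) = 9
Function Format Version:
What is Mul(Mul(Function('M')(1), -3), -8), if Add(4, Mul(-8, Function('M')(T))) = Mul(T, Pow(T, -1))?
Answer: 9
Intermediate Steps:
Function('M')(T) = Rational(3, 8) (Function('M')(T) = Add(Rational(1, 2), Mul(Rational(-1, 8), Mul(T, Pow(T, -1)))) = Add(Rational(1, 2), Mul(Rational(-1, 8), 1)) = Add(Rational(1, 2), Rational(-1, 8)) = Rational(3, 8))
Mul(Mul(Function('M')(1), -3), -8) = Mul(Mul(Rational(3, 8), -3), -8) = Mul(Rational(-9, 8), -8) = 9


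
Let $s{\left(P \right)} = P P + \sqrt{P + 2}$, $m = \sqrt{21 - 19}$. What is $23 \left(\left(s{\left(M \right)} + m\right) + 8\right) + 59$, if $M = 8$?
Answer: $1715 + 23 \sqrt{2} + 23 \sqrt{10} \approx 1820.3$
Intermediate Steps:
$m = \sqrt{2} \approx 1.4142$
$s{\left(P \right)} = P^{2} + \sqrt{2 + P}$
$23 \left(\left(s{\left(M \right)} + m\right) + 8\right) + 59 = 23 \left(\left(\left(8^{2} + \sqrt{2 + 8}\right) + \sqrt{2}\right) + 8\right) + 59 = 23 \left(\left(\left(64 + \sqrt{10}\right) + \sqrt{2}\right) + 8\right) + 59 = 23 \left(\left(64 + \sqrt{2} + \sqrt{10}\right) + 8\right) + 59 = 23 \left(72 + \sqrt{2} + \sqrt{10}\right) + 59 = \left(1656 + 23 \sqrt{2} + 23 \sqrt{10}\right) + 59 = 1715 + 23 \sqrt{2} + 23 \sqrt{10}$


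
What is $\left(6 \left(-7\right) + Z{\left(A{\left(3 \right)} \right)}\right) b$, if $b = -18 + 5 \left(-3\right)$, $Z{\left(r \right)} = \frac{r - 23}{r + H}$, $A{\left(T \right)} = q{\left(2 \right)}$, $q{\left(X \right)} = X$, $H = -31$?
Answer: $\frac{39501}{29} \approx 1362.1$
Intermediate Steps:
$A{\left(T \right)} = 2$
$Z{\left(r \right)} = \frac{-23 + r}{-31 + r}$ ($Z{\left(r \right)} = \frac{r - 23}{r - 31} = \frac{-23 + r}{-31 + r}$)
$b = -33$ ($b = -18 - 15 = -33$)
$\left(6 \left(-7\right) + Z{\left(A{\left(3 \right)} \right)}\right) b = \left(6 \left(-7\right) + \frac{-23 + 2}{-31 + 2}\right) \left(-33\right) = \left(-42 + \frac{1}{-29} \left(-21\right)\right) \left(-33\right) = \left(-42 - - \frac{21}{29}\right) \left(-33\right) = \left(-42 + \frac{21}{29}\right) \left(-33\right) = \left(- \frac{1197}{29}\right) \left(-33\right) = \frac{39501}{29}$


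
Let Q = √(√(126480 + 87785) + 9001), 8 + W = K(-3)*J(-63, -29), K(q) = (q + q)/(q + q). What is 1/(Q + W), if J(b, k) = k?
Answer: -1/(37 - √(9001 + √214265)) ≈ 0.016589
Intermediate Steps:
K(q) = 1 (K(q) = (2*q)/((2*q)) = (2*q)*(1/(2*q)) = 1)
W = -37 (W = -8 + 1*(-29) = -8 - 29 = -37)
Q = √(9001 + √214265) (Q = √(√214265 + 9001) = √(9001 + √214265) ≈ 97.282)
1/(Q + W) = 1/(√(9001 + √214265) - 37) = 1/(-37 + √(9001 + √214265))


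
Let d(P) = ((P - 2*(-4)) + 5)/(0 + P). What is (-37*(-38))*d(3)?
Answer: 22496/3 ≈ 7498.7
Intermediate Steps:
d(P) = (13 + P)/P (d(P) = ((P + 8) + 5)/P = ((8 + P) + 5)/P = (13 + P)/P)
(-37*(-38))*d(3) = (-37*(-38))*((13 + 3)/3) = 1406*((⅓)*16) = 1406*(16/3) = 22496/3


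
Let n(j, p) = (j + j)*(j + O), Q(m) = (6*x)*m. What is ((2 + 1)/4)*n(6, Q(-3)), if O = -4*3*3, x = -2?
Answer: -270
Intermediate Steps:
O = -36 (O = -12*3 = -36)
Q(m) = -12*m (Q(m) = (6*(-2))*m = -12*m)
n(j, p) = 2*j*(-36 + j) (n(j, p) = (j + j)*(j - 36) = (2*j)*(-36 + j) = 2*j*(-36 + j))
((2 + 1)/4)*n(6, Q(-3)) = ((2 + 1)/4)*(2*6*(-36 + 6)) = (3*(1/4))*(2*6*(-30)) = (3/4)*(-360) = -270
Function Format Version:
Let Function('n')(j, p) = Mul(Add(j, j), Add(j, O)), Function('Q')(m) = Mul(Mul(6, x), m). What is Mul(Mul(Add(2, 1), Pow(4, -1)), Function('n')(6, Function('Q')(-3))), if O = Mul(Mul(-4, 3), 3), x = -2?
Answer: -270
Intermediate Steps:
O = -36 (O = Mul(-12, 3) = -36)
Function('Q')(m) = Mul(-12, m) (Function('Q')(m) = Mul(Mul(6, -2), m) = Mul(-12, m))
Function('n')(j, p) = Mul(2, j, Add(-36, j)) (Function('n')(j, p) = Mul(Add(j, j), Add(j, -36)) = Mul(Mul(2, j), Add(-36, j)) = Mul(2, j, Add(-36, j)))
Mul(Mul(Add(2, 1), Pow(4, -1)), Function('n')(6, Function('Q')(-3))) = Mul(Mul(Add(2, 1), Pow(4, -1)), Mul(2, 6, Add(-36, 6))) = Mul(Mul(3, Rational(1, 4)), Mul(2, 6, -30)) = Mul(Rational(3, 4), -360) = -270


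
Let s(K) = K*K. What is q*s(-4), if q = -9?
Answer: -144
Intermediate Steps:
s(K) = K**2
q*s(-4) = -9*(-4)**2 = -9*16 = -144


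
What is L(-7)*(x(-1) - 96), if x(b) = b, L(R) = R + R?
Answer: 1358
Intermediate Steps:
L(R) = 2*R
L(-7)*(x(-1) - 96) = (2*(-7))*(-1 - 96) = -14*(-97) = 1358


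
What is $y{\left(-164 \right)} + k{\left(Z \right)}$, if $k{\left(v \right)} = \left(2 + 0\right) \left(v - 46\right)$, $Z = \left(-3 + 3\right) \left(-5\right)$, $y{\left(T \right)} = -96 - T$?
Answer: $-24$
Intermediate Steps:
$Z = 0$ ($Z = 0 \left(-5\right) = 0$)
$k{\left(v \right)} = -92 + 2 v$ ($k{\left(v \right)} = 2 \left(-46 + v\right) = -92 + 2 v$)
$y{\left(-164 \right)} + k{\left(Z \right)} = \left(-96 - -164\right) + \left(-92 + 2 \cdot 0\right) = \left(-96 + 164\right) + \left(-92 + 0\right) = 68 - 92 = -24$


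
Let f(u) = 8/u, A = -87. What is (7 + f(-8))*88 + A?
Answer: 441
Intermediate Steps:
(7 + f(-8))*88 + A = (7 + 8/(-8))*88 - 87 = (7 + 8*(-⅛))*88 - 87 = (7 - 1)*88 - 87 = 6*88 - 87 = 528 - 87 = 441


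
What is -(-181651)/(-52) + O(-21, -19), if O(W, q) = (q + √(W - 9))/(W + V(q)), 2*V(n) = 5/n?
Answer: -145828209/41756 - 38*I*√30/803 ≈ -3492.4 - 0.2592*I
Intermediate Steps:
V(n) = 5/(2*n) (V(n) = (5/n)/2 = 5/(2*n))
O(W, q) = (q + √(-9 + W))/(W + 5/(2*q)) (O(W, q) = (q + √(W - 9))/(W + 5/(2*q)) = (q + √(-9 + W))/(W + 5/(2*q)))
-(-181651)/(-52) + O(-21, -19) = -(-181651)/(-52) + 2*(-19)*(-19 + √(-9 - 21))/(5 + 2*(-21)*(-19)) = -(-181651)*(-1)/52 + 2*(-19)*(-19 + √(-30))/(5 + 798) = -487*373/52 + 2*(-19)*(-19 + I*√30)/803 = -181651/52 + 2*(-19)*(1/803)*(-19 + I*√30) = -181651/52 + (722/803 - 38*I*√30/803) = -145828209/41756 - 38*I*√30/803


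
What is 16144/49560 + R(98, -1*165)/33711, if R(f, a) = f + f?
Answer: 23081006/69613215 ≈ 0.33156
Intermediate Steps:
R(f, a) = 2*f
16144/49560 + R(98, -1*165)/33711 = 16144/49560 + (2*98)/33711 = 16144*(1/49560) + 196*(1/33711) = 2018/6195 + 196/33711 = 23081006/69613215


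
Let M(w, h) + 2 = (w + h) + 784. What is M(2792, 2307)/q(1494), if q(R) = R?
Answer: 5881/1494 ≈ 3.9364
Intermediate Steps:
M(w, h) = 782 + h + w (M(w, h) = -2 + ((w + h) + 784) = -2 + ((h + w) + 784) = -2 + (784 + h + w) = 782 + h + w)
M(2792, 2307)/q(1494) = (782 + 2307 + 2792)/1494 = 5881*(1/1494) = 5881/1494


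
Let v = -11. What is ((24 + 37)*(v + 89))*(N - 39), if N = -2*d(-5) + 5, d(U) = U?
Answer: -114192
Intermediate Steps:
N = 15 (N = -2*(-5) + 5 = 10 + 5 = 15)
((24 + 37)*(v + 89))*(N - 39) = ((24 + 37)*(-11 + 89))*(15 - 39) = (61*78)*(-24) = 4758*(-24) = -114192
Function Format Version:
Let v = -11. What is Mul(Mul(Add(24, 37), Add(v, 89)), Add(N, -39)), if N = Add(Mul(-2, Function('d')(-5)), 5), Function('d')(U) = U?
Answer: -114192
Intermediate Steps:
N = 15 (N = Add(Mul(-2, -5), 5) = Add(10, 5) = 15)
Mul(Mul(Add(24, 37), Add(v, 89)), Add(N, -39)) = Mul(Mul(Add(24, 37), Add(-11, 89)), Add(15, -39)) = Mul(Mul(61, 78), -24) = Mul(4758, -24) = -114192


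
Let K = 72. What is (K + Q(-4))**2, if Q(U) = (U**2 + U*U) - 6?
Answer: 9604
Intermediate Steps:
Q(U) = -6 + 2*U**2 (Q(U) = (U**2 + U**2) - 6 = 2*U**2 - 6 = -6 + 2*U**2)
(K + Q(-4))**2 = (72 + (-6 + 2*(-4)**2))**2 = (72 + (-6 + 2*16))**2 = (72 + (-6 + 32))**2 = (72 + 26)**2 = 98**2 = 9604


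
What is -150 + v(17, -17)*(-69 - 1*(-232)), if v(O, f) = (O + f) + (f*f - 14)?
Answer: 44675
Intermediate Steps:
v(O, f) = -14 + O + f + f² (v(O, f) = (O + f) + (f² - 14) = (O + f) + (-14 + f²) = -14 + O + f + f²)
-150 + v(17, -17)*(-69 - 1*(-232)) = -150 + (-14 + 17 - 17 + (-17)²)*(-69 - 1*(-232)) = -150 + (-14 + 17 - 17 + 289)*(-69 + 232) = -150 + 275*163 = -150 + 44825 = 44675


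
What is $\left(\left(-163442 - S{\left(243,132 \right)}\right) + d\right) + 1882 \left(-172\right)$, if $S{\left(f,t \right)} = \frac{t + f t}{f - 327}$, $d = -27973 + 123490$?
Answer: $- \frac{2738719}{7} \approx -3.9125 \cdot 10^{5}$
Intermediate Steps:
$d = 95517$
$S{\left(f,t \right)} = \frac{t + f t}{-327 + f}$
$\left(\left(-163442 - S{\left(243,132 \right)}\right) + d\right) + 1882 \left(-172\right) = \left(\left(-163442 - \frac{132 \left(1 + 243\right)}{-327 + 243}\right) + 95517\right) + 1882 \left(-172\right) = \left(\left(-163442 - 132 \frac{1}{-84} \cdot 244\right) + 95517\right) - 323704 = \left(\left(-163442 - 132 \left(- \frac{1}{84}\right) 244\right) + 95517\right) - 323704 = \left(\left(-163442 - - \frac{2684}{7}\right) + 95517\right) - 323704 = \left(\left(-163442 + \frac{2684}{7}\right) + 95517\right) - 323704 = \left(- \frac{1141410}{7} + 95517\right) - 323704 = - \frac{472791}{7} - 323704 = - \frac{2738719}{7}$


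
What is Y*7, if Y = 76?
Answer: 532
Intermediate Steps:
Y*7 = 76*7 = 532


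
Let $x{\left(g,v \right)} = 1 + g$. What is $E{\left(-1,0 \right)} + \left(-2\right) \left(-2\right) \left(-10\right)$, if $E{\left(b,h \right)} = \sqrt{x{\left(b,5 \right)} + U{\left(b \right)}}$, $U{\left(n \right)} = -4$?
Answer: $-40 + 2 i \approx -40.0 + 2.0 i$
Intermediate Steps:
$E{\left(b,h \right)} = \sqrt{-3 + b}$ ($E{\left(b,h \right)} = \sqrt{\left(1 + b\right) - 4} = \sqrt{-3 + b}$)
$E{\left(-1,0 \right)} + \left(-2\right) \left(-2\right) \left(-10\right) = \sqrt{-3 - 1} + \left(-2\right) \left(-2\right) \left(-10\right) = \sqrt{-4} + 4 \left(-10\right) = 2 i - 40 = -40 + 2 i$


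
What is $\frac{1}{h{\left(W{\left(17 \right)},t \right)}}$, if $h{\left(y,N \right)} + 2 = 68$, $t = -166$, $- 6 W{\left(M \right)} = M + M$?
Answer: $\frac{1}{66} \approx 0.015152$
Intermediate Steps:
$W{\left(M \right)} = - \frac{M}{3}$ ($W{\left(M \right)} = - \frac{M + M}{6} = - \frac{2 M}{6} = - \frac{M}{3}$)
$h{\left(y,N \right)} = 66$ ($h{\left(y,N \right)} = -2 + 68 = 66$)
$\frac{1}{h{\left(W{\left(17 \right)},t \right)}} = \frac{1}{66}$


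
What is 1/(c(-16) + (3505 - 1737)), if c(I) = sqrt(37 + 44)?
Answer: 1/1777 ≈ 0.00056275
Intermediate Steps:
c(I) = 9 (c(I) = sqrt(81) = 9)
1/(c(-16) + (3505 - 1737)) = 1/(9 + (3505 - 1737)) = 1/(9 + 1768) = 1/1777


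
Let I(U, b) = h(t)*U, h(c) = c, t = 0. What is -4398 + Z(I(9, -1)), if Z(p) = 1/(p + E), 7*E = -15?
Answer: -65977/15 ≈ -4398.5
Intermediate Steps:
E = -15/7 (E = (⅐)*(-15) = -15/7 ≈ -2.1429)
I(U, b) = 0 (I(U, b) = 0*U = 0)
Z(p) = 1/(-15/7 + p) (Z(p) = 1/(p - 15/7) = 1/(-15/7 + p))
-4398 + Z(I(9, -1)) = -4398 + 7/(-15 + 7*0) = -4398 + 7/(-15 + 0) = -4398 + 7/(-15) = -4398 + 7*(-1/15) = -4398 - 7/15 = -65977/15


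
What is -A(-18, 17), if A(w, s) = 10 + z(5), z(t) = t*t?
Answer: -35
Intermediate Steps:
z(t) = t²
A(w, s) = 35 (A(w, s) = 10 + 5² = 10 + 25 = 35)
-A(-18, 17) = -1*35 = -35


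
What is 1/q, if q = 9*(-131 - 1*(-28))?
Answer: -1/927 ≈ -0.0010787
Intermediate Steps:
q = -927 (q = 9*(-131 + 28) = 9*(-103) = -927)
1/q = 1/(-927) = -1/927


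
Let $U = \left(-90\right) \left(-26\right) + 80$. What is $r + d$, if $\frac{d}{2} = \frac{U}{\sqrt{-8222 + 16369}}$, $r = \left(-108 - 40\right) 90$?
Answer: $-13320 + \frac{4840 \sqrt{8147}}{8147} \approx -13266.0$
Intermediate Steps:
$U = 2420$ ($U = 2340 + 80 = 2420$)
$r = -13320$ ($r = \left(-148\right) 90 = -13320$)
$d = \frac{4840 \sqrt{8147}}{8147}$ ($d = 2 \frac{2420}{\sqrt{-8222 + 16369}} = 2 \frac{2420}{\sqrt{8147}} = 2 \cdot 2420 \frac{\sqrt{8147}}{8147} = 2 \frac{2420 \sqrt{8147}}{8147} = \frac{4840 \sqrt{8147}}{8147} \approx 53.622$)
$r + d = -13320 + \frac{4840 \sqrt{8147}}{8147}$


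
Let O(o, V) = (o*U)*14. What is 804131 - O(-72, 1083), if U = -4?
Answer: 800099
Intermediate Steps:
O(o, V) = -56*o (O(o, V) = (o*(-4))*14 = -4*o*14 = -56*o)
804131 - O(-72, 1083) = 804131 - (-56)*(-72) = 804131 - 1*4032 = 804131 - 4032 = 800099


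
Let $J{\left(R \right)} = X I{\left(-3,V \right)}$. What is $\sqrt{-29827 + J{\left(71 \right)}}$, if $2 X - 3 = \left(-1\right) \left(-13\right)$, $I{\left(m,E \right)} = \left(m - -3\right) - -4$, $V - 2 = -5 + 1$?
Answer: $i \sqrt{29795} \approx 172.61 i$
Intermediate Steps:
$V = -2$ ($V = 2 + \left(-5 + 1\right) = 2 - 4 = -2$)
$I{\left(m,E \right)} = 7 + m$ ($I{\left(m,E \right)} = \left(m + 3\right) + 4 = \left(3 + m\right) + 4 = 7 + m$)
$X = 8$ ($X = \frac{3}{2} + \frac{\left(-1\right) \left(-13\right)}{2} = \frac{3}{2} + \frac{1}{2} \cdot 13 = \frac{3}{2} + \frac{13}{2} = 8$)
$J{\left(R \right)} = 32$ ($J{\left(R \right)} = 8 \left(7 - 3\right) = 8 \cdot 4 = 32$)
$\sqrt{-29827 + J{\left(71 \right)}} = \sqrt{-29827 + 32} = \sqrt{-29795} = i \sqrt{29795}$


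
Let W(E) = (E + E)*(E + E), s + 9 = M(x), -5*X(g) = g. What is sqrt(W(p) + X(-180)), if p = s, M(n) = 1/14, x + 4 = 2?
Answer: sqrt(17389)/7 ≈ 18.838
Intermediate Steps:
x = -2 (x = -4 + 2 = -2)
X(g) = -g/5
M(n) = 1/14
s = -125/14 (s = -9 + 1/14 = -125/14 ≈ -8.9286)
p = -125/14 ≈ -8.9286
W(E) = 4*E**2 (W(E) = (2*E)*(2*E) = 4*E**2)
sqrt(W(p) + X(-180)) = sqrt(4*(-125/14)**2 - 1/5*(-180)) = sqrt(4*(15625/196) + 36) = sqrt(15625/49 + 36) = sqrt(17389/49) = sqrt(17389)/7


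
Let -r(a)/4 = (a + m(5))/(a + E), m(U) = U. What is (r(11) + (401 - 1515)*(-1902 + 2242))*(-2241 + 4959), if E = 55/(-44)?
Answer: -13383337776/13 ≈ -1.0295e+9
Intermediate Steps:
E = -5/4 (E = 55*(-1/44) = -5/4 ≈ -1.2500)
r(a) = -4*(5 + a)/(-5/4 + a) (r(a) = -4*(a + 5)/(a - 5/4) = -4*(5 + a)/(-5/4 + a))
(r(11) + (401 - 1515)*(-1902 + 2242))*(-2241 + 4959) = (16*(-5 - 1*11)/(-5 + 4*11) + (401 - 1515)*(-1902 + 2242))*(-2241 + 4959) = (16*(-5 - 11)/(-5 + 44) - 1114*340)*2718 = (16*(-16)/39 - 378760)*2718 = (16*(1/39)*(-16) - 378760)*2718 = (-256/39 - 378760)*2718 = -14771896/39*2718 = -13383337776/13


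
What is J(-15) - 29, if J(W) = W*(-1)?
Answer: -14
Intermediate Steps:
J(W) = -W
J(-15) - 29 = -1*(-15) - 29 = 15 - 29 = -14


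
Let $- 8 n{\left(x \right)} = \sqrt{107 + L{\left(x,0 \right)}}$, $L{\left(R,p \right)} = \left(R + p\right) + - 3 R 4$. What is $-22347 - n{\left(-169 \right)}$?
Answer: $-22347 + \frac{\sqrt{1966}}{8} \approx -22341.0$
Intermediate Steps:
$L{\left(R,p \right)} = p - 11 R$ ($L{\left(R,p \right)} = \left(R + p\right) - 12 R = p - 11 R$)
$n{\left(x \right)} = - \frac{\sqrt{107 - 11 x}}{8}$ ($n{\left(x \right)} = - \frac{\sqrt{107 + \left(0 - 11 x\right)}}{8} = - \frac{\sqrt{107 - 11 x}}{8}$)
$-22347 - n{\left(-169 \right)} = -22347 - - \frac{\sqrt{107 - -1859}}{8} = -22347 - - \frac{\sqrt{107 + 1859}}{8} = -22347 - - \frac{\sqrt{1966}}{8} = -22347 + \frac{\sqrt{1966}}{8}$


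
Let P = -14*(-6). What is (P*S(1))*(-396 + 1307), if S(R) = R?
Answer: 76524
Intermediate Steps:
P = 84
(P*S(1))*(-396 + 1307) = (84*1)*(-396 + 1307) = 84*911 = 76524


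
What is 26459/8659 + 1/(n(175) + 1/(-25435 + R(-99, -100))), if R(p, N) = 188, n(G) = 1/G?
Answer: 38920790323/217098448 ≈ 179.28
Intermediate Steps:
26459/8659 + 1/(n(175) + 1/(-25435 + R(-99, -100))) = 26459/8659 + 1/(1/175 + 1/(-25435 + 188)) = 26459*(1/8659) + 1/(1/175 + 1/(-25247)) = 26459/8659 + 1/(1/175 - 1/25247) = 26459/8659 + 1/(25072/4418225) = 26459/8659 + 4418225/25072 = 38920790323/217098448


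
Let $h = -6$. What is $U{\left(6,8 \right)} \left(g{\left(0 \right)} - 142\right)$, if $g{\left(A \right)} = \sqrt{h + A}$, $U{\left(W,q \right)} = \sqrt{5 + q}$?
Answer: $\sqrt{13} \left(-142 + i \sqrt{6}\right) \approx -511.99 + 8.8318 i$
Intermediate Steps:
$g{\left(A \right)} = \sqrt{-6 + A}$
$U{\left(6,8 \right)} \left(g{\left(0 \right)} - 142\right) = \sqrt{5 + 8} \left(\sqrt{-6 + 0} - 142\right) = \sqrt{13} \left(\sqrt{-6} - 142\right) = \sqrt{13} \left(i \sqrt{6} - 142\right) = \sqrt{13} \left(-142 + i \sqrt{6}\right)$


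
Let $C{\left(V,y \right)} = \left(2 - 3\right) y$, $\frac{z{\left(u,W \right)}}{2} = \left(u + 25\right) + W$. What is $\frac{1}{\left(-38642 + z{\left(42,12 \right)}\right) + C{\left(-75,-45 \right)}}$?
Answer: $- \frac{1}{38439} \approx -2.6015 \cdot 10^{-5}$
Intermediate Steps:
$z{\left(u,W \right)} = 50 + 2 W + 2 u$ ($z{\left(u,W \right)} = 2 \left(\left(u + 25\right) + W\right) = 2 \left(\left(25 + u\right) + W\right) = 2 \left(25 + W + u\right) = 50 + 2 W + 2 u$)
$C{\left(V,y \right)} = - y$
$\frac{1}{\left(-38642 + z{\left(42,12 \right)}\right) + C{\left(-75,-45 \right)}} = \frac{1}{\left(-38642 + \left(50 + 2 \cdot 12 + 2 \cdot 42\right)\right) - -45} = \frac{1}{\left(-38642 + \left(50 + 24 + 84\right)\right) + 45} = \frac{1}{\left(-38642 + 158\right) + 45} = \frac{1}{-38484 + 45} = \frac{1}{-38439} = - \frac{1}{38439}$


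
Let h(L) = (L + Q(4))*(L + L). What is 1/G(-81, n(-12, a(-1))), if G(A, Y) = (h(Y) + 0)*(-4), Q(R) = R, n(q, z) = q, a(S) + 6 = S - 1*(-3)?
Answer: -1/768 ≈ -0.0013021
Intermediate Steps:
a(S) = -3 + S (a(S) = -6 + (S - 1*(-3)) = -6 + (S + 3) = -6 + (3 + S) = -3 + S)
h(L) = 2*L*(4 + L) (h(L) = (L + 4)*(L + L) = (4 + L)*(2*L) = 2*L*(4 + L))
G(A, Y) = -8*Y*(4 + Y) (G(A, Y) = (2*Y*(4 + Y) + 0)*(-4) = (2*Y*(4 + Y))*(-4) = -8*Y*(4 + Y))
1/G(-81, n(-12, a(-1))) = 1/(-8*(-12)*(4 - 12)) = 1/(-8*(-12)*(-8)) = 1/(-768) = -1/768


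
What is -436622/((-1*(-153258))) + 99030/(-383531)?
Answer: -91317606011/29389596999 ≈ -3.1071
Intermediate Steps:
-436622/((-1*(-153258))) + 99030/(-383531) = -436622/153258 + 99030*(-1/383531) = -436622*1/153258 - 99030/383531 = -218311/76629 - 99030/383531 = -91317606011/29389596999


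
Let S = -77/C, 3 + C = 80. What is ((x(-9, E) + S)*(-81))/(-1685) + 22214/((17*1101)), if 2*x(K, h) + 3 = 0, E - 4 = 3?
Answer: 13456159/12615258 ≈ 1.0667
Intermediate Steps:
C = 77 (C = -3 + 80 = 77)
E = 7 (E = 4 + 3 = 7)
x(K, h) = -3/2 (x(K, h) = -3/2 + (½)*0 = -3/2 + 0 = -3/2)
S = -1 (S = -77/77 = -77*1/77 = -1)
((x(-9, E) + S)*(-81))/(-1685) + 22214/((17*1101)) = ((-3/2 - 1)*(-81))/(-1685) + 22214/((17*1101)) = -5/2*(-81)*(-1/1685) + 22214/18717 = (405/2)*(-1/1685) + 22214*(1/18717) = -81/674 + 22214/18717 = 13456159/12615258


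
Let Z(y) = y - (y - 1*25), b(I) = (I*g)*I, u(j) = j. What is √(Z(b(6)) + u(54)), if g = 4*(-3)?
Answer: √79 ≈ 8.8882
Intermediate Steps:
g = -12
b(I) = -12*I² (b(I) = (I*(-12))*I = (-12*I)*I = -12*I²)
Z(y) = 25 (Z(y) = y - (y - 25) = y - (-25 + y) = y + (25 - y) = 25)
√(Z(b(6)) + u(54)) = √(25 + 54) = √79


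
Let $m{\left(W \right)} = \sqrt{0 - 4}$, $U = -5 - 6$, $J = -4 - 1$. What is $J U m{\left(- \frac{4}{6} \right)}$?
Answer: $110 i \approx 110.0 i$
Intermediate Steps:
$J = -5$ ($J = -4 - 1 = -5$)
$U = -11$ ($U = -5 - 6 = -11$)
$m{\left(W \right)} = 2 i$ ($m{\left(W \right)} = \sqrt{-4} = 2 i$)
$J U m{\left(- \frac{4}{6} \right)} = \left(-5\right) \left(-11\right) 2 i = 55 \cdot 2 i = 110 i$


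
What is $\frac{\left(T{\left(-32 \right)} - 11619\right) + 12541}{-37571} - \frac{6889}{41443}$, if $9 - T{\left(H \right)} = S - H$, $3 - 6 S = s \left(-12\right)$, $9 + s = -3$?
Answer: $- \frac{594115573}{3114109906} \approx -0.19078$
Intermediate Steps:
$s = -12$ ($s = -9 - 3 = -12$)
$S = - \frac{47}{2}$ ($S = \frac{1}{2} - \frac{\left(-12\right) \left(-12\right)}{6} = \frac{1}{2} - 24 = - \frac{47}{2} \approx -23.5$)
$T{\left(H \right)} = \frac{65}{2} + H$ ($T{\left(H \right)} = 9 - \left(- \frac{47}{2} - H\right) = 9 + \left(\frac{47}{2} + H\right) = \frac{65}{2} + H$)
$\frac{\left(T{\left(-32 \right)} - 11619\right) + 12541}{-37571} - \frac{6889}{41443} = \frac{\left(\left(\frac{65}{2} - 32\right) - 11619\right) + 12541}{-37571} - \frac{6889}{41443} = \left(\left(\frac{1}{2} - 11619\right) + 12541\right) \left(- \frac{1}{37571}\right) - \frac{6889}{41443} = \left(- \frac{23237}{2} + 12541\right) \left(- \frac{1}{37571}\right) - \frac{6889}{41443} = \frac{1845}{2} \left(- \frac{1}{37571}\right) - \frac{6889}{41443} = - \frac{1845}{75142} - \frac{6889}{41443} = - \frac{594115573}{3114109906}$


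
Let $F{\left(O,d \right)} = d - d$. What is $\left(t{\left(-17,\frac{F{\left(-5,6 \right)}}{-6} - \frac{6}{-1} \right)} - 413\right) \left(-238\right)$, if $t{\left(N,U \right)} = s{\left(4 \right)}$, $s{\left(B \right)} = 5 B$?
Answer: $93534$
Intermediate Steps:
$F{\left(O,d \right)} = 0$
$t{\left(N,U \right)} = 20$ ($t{\left(N,U \right)} = 5 \cdot 4 = 20$)
$\left(t{\left(-17,\frac{F{\left(-5,6 \right)}}{-6} - \frac{6}{-1} \right)} - 413\right) \left(-238\right) = \left(20 - 413\right) \left(-238\right) = \left(-393\right) \left(-238\right) = 93534$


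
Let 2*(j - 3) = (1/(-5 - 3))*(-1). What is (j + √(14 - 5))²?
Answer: 9409/256 ≈ 36.754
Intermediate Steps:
j = 49/16 (j = 3 + ((1/(-5 - 3))*(-1))/2 = 3 + ((1/(-8))*(-1))/2 = 3 + ((1*(-⅛))*(-1))/2 = 3 + (-⅛*(-1))/2 = 3 + (½)*(⅛) = 3 + 1/16 = 49/16 ≈ 3.0625)
(j + √(14 - 5))² = (49/16 + √(14 - 5))² = (49/16 + √9)² = (49/16 + 3)² = (97/16)² = 9409/256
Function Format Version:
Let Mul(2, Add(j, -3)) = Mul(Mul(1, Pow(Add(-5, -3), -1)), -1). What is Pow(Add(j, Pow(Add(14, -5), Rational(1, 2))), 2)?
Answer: Rational(9409, 256) ≈ 36.754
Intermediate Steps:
j = Rational(49, 16) (j = Add(3, Mul(Rational(1, 2), Mul(Mul(1, Pow(Add(-5, -3), -1)), -1))) = Add(3, Mul(Rational(1, 2), Mul(Mul(1, Pow(-8, -1)), -1))) = Add(3, Mul(Rational(1, 2), Mul(Mul(1, Rational(-1, 8)), -1))) = Add(3, Mul(Rational(1, 2), Mul(Rational(-1, 8), -1))) = Add(3, Mul(Rational(1, 2), Rational(1, 8))) = Add(3, Rational(1, 16)) = Rational(49, 16) ≈ 3.0625)
Pow(Add(j, Pow(Add(14, -5), Rational(1, 2))), 2) = Pow(Add(Rational(49, 16), Pow(Add(14, -5), Rational(1, 2))), 2) = Pow(Add(Rational(49, 16), Pow(9, Rational(1, 2))), 2) = Pow(Add(Rational(49, 16), 3), 2) = Pow(Rational(97, 16), 2) = Rational(9409, 256)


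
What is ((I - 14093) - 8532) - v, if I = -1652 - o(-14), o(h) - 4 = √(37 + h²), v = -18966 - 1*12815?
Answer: 7500 - √233 ≈ 7484.7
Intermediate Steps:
v = -31781 (v = -18966 - 12815 = -31781)
o(h) = 4 + √(37 + h²)
I = -1656 - √233 (I = -1652 - (4 + √(37 + (-14)²)) = -1652 - (4 + √(37 + 196)) = -1652 - (4 + √233) = -1652 + (-4 - √233) = -1656 - √233 ≈ -1671.3)
((I - 14093) - 8532) - v = (((-1656 - √233) - 14093) - 8532) - 1*(-31781) = ((-15749 - √233) - 8532) + 31781 = (-24281 - √233) + 31781 = 7500 - √233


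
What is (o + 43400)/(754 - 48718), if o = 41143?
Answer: -28181/15988 ≈ -1.7626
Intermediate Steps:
(o + 43400)/(754 - 48718) = (41143 + 43400)/(754 - 48718) = 84543/(-47964) = 84543*(-1/47964) = -28181/15988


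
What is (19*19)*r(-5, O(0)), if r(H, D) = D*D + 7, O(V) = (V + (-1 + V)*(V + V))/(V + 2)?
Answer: 2527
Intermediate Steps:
O(V) = (V + 2*V*(-1 + V))/(2 + V) (O(V) = (V + (-1 + V)*(2*V))/(2 + V) = (V + 2*V*(-1 + V))/(2 + V))
r(H, D) = 7 + D² (r(H, D) = D² + 7 = 7 + D²)
(19*19)*r(-5, O(0)) = (19*19)*(7 + (0*(-1 + 2*0)/(2 + 0))²) = 361*(7 + (0*(-1 + 0)/2)²) = 361*(7 + (0*(½)*(-1))²) = 361*(7 + 0²) = 361*(7 + 0) = 361*7 = 2527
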